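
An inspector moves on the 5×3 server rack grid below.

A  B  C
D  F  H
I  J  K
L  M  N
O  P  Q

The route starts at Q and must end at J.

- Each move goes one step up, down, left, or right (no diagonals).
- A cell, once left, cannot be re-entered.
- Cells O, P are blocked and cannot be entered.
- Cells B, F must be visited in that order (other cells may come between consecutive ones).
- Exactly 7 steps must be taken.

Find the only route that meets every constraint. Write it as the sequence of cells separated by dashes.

The waypoints must appear in the order B, F, with no cell reused.
Route from Q: 4× up (reaching C), left to B, 2× down (reaching J) — 7 moves in all.
Check: order respected (B at step 5, F at step 6); 7 moves as required.

Q - N - K - H - C - B - F - J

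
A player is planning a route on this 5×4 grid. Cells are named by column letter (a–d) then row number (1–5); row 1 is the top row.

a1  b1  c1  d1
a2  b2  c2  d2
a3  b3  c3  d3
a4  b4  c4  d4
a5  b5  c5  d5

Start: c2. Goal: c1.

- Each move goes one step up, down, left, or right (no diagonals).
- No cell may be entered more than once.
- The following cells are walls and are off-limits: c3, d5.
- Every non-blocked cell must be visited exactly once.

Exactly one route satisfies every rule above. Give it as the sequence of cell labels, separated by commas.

Need to visit all 18 open cells exactly once, starting at c2 and ending at c1.
Cell d3 has only two open neighbours (d2 and d4), so the path must pass straight through it: one of those is the cell it's entered from and the other is where it exits.
Route from c2: left to b2, up to b1, left to a1, 2× down (reaching a3), right to b3, down to b4, left to a4, down to a5, 2× right (reaching c5), up to c4, right to d4, 3× up (reaching d1), left to c1 — 17 moves in all.
Check: all 18 open cells covered.

c2, b2, b1, a1, a2, a3, b3, b4, a4, a5, b5, c5, c4, d4, d3, d2, d1, c1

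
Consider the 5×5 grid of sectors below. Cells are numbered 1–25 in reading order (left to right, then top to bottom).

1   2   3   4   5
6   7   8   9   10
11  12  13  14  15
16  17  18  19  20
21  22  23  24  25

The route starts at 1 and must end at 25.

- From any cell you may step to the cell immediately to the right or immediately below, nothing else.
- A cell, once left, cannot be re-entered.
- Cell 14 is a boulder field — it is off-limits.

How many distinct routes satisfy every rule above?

A right/down-only route from 1 to 25 makes exactly 4 down-moves and 4 right-moves in some order.
With no other constraints that would be C(8,4) = 70 routes.
Subtract routes through each blocked cell (inclusion–exclusion for overlaps): − through 14: 30 → 40.
That gives 40 routes.

40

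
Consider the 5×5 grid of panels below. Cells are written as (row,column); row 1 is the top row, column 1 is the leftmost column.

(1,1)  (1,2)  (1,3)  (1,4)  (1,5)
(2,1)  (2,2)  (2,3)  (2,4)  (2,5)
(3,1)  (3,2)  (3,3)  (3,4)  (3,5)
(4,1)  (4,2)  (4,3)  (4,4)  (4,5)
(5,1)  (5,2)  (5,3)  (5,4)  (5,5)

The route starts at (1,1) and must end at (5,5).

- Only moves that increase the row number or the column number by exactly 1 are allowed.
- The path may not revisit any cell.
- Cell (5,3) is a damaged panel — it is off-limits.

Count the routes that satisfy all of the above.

55

A right/down-only route from (1,1) to (5,5) makes exactly 4 down-moves and 4 right-moves in some order.
With no other constraints that would be C(8,4) = 70 routes.
Subtract routes through each blocked cell (inclusion–exclusion for overlaps): − through (5,3): 15 → 55.
That gives 55 routes.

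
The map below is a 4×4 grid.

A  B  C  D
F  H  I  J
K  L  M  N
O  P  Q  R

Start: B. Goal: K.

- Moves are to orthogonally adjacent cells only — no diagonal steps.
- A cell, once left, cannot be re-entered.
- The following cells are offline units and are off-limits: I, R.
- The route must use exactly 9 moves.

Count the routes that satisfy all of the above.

5

Need simple routes of exactly 9 moves from B to K (Manhattan distance 3, so 3 moves are spent on a detour and 3 undoing it).
Enumerating: B A F H L M Q P O K | B C D J N M Q P L K | B C D J N M Q P O K | B C D J N M L H F K | B C D J N M L P O K.
That gives 5 routes.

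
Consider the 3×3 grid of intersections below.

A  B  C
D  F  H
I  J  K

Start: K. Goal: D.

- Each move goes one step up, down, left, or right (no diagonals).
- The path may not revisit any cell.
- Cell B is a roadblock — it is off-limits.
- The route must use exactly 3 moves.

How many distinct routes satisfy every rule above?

Need simple routes of exactly 3 moves from K to D (Manhattan distance 3, so 0 moves are spent on a detour and 0 undoing it).
Enumerating: K H F D | K J F D | K J I D.
That gives 3 routes.

3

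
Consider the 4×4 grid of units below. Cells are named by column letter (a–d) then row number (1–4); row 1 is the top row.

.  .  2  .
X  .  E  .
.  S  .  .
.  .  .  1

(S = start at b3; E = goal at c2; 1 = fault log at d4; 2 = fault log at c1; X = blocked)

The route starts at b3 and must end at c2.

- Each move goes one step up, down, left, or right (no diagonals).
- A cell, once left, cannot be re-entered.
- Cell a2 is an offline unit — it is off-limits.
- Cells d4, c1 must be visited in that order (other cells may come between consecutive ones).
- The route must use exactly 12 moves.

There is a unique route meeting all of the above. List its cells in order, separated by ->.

b3 -> a3 -> a4 -> b4 -> c4 -> d4 -> d3 -> d2 -> d1 -> c1 -> b1 -> b2 -> c2

The waypoints must appear in the order d4, c1, with no cell reused.
Route from b3: left 1 to a3, down 1 to a4, right 3 to d4, up 3 to d1, left 2 to b1, down 1 to b2, right 1 to c2 — 12 moves in all.
Check: order respected (1 at step 5, 2 at step 9); 12 moves as required.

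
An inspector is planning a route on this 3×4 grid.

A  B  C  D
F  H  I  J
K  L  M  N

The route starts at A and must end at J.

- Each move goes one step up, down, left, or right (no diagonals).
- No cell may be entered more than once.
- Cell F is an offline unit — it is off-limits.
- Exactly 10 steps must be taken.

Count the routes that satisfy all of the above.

Need simple routes of exactly 10 moves from A to J (Manhattan distance 4, so 3 moves are spent on a detour and 3 undoing it).
No route satisfies every constraint, so the count is 0.

0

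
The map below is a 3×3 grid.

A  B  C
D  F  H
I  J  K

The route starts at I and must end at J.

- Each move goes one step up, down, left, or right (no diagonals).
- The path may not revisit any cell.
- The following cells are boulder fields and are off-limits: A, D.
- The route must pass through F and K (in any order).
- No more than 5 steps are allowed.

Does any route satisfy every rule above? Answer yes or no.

Every way from I to F runs through J — but J is where the route must end, so it would be entered once on the way to F and again at the finish.

no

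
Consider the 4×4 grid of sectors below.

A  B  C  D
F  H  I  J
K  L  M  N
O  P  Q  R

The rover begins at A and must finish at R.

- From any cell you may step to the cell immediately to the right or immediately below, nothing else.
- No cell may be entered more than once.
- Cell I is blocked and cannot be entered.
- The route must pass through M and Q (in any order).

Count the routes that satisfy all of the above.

A right/down-only route from A to R makes exactly 3 down-moves and 3 right-moves in some order.
With no other constraints that would be C(6,3) = 20 routes.
A monotone route can only reach the required cells in the order M, Q, so split there and multiply the segment counts (each segment already excludes blocked cells): A→M: 3; M→Q: 1; Q→R: 1; product = 3.
That gives 3 routes.

3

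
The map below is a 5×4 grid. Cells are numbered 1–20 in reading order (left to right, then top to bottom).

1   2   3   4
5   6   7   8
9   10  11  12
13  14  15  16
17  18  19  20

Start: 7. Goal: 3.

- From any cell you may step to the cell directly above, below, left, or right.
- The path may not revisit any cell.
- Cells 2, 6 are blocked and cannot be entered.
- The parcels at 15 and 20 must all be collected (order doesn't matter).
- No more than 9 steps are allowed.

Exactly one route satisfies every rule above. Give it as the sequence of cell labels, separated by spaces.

The budget equals the shortest possible length, so every move has to be on a shortest route through the required cells.
Route from 7: 3× down (reaching 19), right to 20, 4× up (reaching 4), left to 3 — 9 moves in all.
Check: all required cells visited; 9 ≤ 9 moves.

7 11 15 19 20 16 12 8 4 3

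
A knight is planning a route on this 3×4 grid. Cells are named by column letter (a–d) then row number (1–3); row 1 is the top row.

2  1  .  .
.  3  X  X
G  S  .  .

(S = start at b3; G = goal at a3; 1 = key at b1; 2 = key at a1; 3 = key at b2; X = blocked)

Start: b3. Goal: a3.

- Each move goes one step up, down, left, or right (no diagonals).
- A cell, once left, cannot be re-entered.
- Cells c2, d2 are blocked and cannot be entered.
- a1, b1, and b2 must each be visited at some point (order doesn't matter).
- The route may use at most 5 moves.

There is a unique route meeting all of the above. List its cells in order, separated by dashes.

b3 - b2 - b1 - a1 - a2 - a3

Any route must reach a1, b1, and b2 and still end at a3 within 5 moves, so the order of the required stops is forced.
Route from b3: 2× up (reaching b1), left to a1, 2× down (reaching a3) — 5 moves in all.
Check: all required cells visited; 5 ≤ 5 moves.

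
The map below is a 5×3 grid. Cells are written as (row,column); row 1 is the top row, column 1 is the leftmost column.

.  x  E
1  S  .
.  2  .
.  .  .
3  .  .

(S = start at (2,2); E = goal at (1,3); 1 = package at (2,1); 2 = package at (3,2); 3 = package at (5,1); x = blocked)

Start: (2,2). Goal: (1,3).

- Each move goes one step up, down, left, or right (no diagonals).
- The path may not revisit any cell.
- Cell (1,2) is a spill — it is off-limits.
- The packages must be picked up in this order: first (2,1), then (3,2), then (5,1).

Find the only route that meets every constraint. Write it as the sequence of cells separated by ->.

(2,2) -> (2,1) -> (3,1) -> (3,2) -> (4,2) -> (4,1) -> (5,1) -> (5,2) -> (5,3) -> (4,3) -> (3,3) -> (2,3) -> (1,3)

The waypoints must appear in the order (2,1), (3,2), (5,1), with no cell reused.
Route from (2,2): left to (2,1), down to (3,1), right to (3,2), down to (4,2), left to (4,1), down to (5,1), 2× right (reaching (5,3)), 4× up (reaching (1,3)) — 12 moves in all.
Check: order respected (1 at step 1, 2 at step 3, 3 at step 6).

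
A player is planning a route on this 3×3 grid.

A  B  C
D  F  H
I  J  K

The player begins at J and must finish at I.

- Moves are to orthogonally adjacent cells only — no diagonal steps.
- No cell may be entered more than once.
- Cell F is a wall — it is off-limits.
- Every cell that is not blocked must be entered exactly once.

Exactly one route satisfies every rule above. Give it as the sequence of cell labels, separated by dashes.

J - K - H - C - B - A - D - I

Need to visit all 8 open cells exactly once, starting at J and ending at I.
Route from J: right to K, 2× up (reaching C), 2× left (reaching A), 2× down (reaching I) — 7 moves in all.
Check: all 8 open cells covered.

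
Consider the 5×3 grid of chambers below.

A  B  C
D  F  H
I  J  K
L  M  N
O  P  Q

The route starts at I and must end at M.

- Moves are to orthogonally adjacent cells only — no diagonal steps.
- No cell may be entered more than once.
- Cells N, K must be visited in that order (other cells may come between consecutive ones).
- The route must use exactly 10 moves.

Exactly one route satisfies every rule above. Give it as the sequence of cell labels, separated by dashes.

I - L - O - P - Q - N - K - H - F - J - M

The waypoints must appear in the order N, K, with no cell reused.
Route from I: down 2 to O, right 2 to Q, up 3 to H, left 1 to F, down 2 to M — 10 moves in all.
Check: order respected (N at step 5, K at step 6); 10 moves as required.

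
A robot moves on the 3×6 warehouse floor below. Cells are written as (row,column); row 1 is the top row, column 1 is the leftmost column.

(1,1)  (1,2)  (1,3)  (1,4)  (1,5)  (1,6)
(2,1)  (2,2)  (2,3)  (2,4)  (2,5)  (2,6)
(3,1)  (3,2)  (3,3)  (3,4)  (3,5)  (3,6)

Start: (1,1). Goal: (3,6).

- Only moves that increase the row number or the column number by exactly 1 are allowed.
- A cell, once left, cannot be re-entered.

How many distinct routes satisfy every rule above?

21

A right/down-only route from (1,1) to (3,6) makes exactly 2 down-moves and 5 right-moves in some order.
With no other constraints that would be C(7,2) = 21 routes.
That gives 21 routes.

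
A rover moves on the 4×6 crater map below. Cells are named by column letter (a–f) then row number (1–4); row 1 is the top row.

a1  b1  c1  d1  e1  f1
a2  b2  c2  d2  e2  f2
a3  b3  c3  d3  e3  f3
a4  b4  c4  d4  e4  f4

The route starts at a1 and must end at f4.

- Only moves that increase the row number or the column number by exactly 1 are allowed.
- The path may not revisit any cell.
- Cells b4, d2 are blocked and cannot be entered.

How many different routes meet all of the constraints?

A right/down-only route from a1 to f4 makes exactly 3 down-moves and 5 right-moves in some order.
With no other constraints that would be C(8,3) = 56 routes.
Subtract routes through each blocked cell (inclusion–exclusion for overlaps): − through d2: 24 − through b4: 4 → 28.
That gives 28 routes.

28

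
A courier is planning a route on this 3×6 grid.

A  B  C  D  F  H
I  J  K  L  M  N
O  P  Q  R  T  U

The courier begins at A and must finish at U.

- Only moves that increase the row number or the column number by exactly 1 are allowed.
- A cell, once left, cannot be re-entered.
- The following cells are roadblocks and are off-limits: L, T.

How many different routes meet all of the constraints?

2

A right/down-only route from A to U makes exactly 2 down-moves and 5 right-moves in some order.
With no other constraints that would be C(7,2) = 21 routes.
Subtract routes through each blocked cell (inclusion–exclusion for overlaps): − through L: 12 − through T: 15 + through L&T: 8 → 2.
That gives 2 routes.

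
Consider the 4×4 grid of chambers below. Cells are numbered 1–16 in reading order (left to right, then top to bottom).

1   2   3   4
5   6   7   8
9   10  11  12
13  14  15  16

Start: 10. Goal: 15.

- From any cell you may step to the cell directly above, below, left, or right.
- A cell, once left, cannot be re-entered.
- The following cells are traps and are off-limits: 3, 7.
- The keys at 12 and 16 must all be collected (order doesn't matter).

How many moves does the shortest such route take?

4

Any route passes through 12 and 16 in some order between 10 and 15. Summing Manhattan distances along each leg and taking the cheapest ordering (10 → 12 → 16 → 15) gives a lower bound of 2 + 1 + 1 = 4 moves.
A route of 4 moves achieves this: 10 → 11 → 12 → 16 → 15.
Since 4 matches the lower bound, it is optimal.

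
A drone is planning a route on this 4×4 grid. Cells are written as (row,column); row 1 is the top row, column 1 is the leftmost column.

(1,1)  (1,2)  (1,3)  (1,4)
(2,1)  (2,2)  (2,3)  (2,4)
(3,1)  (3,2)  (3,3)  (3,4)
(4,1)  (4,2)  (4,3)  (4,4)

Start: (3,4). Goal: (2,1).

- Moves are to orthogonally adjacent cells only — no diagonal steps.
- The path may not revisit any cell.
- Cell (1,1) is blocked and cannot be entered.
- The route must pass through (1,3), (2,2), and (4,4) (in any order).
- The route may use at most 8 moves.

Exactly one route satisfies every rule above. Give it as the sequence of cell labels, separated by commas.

(3,4), (4,4), (4,3), (3,3), (2,3), (1,3), (1,2), (2,2), (2,1)

Any route must reach (1,3), (2,2), and (4,4) and still end at (2,1) within 8 moves, so the order of the required stops is forced.
Route from (3,4): down to (4,4), left to (4,3), 3× up (reaching (1,3)), left to (1,2), down to (2,2), left to (2,1) — 8 moves in all.
Check: all required cells visited; 8 ≤ 8 moves.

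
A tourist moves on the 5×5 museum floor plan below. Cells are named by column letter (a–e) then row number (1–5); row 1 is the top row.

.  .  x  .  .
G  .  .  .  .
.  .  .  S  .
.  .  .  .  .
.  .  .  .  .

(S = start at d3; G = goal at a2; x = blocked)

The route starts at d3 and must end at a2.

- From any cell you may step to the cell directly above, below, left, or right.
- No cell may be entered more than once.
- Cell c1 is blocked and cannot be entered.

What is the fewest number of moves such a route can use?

4

The Manhattan distance from d3 to a2 is |3−2| + |4−1| = 4, so at least 4 moves are needed.
A route of 4 moves achieves this: d3 → d2 → c2 → b2 → a2.
Since 4 matches the lower bound, it is optimal.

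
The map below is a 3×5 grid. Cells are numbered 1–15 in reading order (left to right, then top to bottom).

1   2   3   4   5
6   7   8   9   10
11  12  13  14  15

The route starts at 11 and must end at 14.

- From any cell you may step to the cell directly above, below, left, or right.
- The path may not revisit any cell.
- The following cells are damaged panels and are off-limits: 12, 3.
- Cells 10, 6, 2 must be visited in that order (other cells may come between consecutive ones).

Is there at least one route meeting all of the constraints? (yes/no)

no

Ignoring the required order, 2 revisit-free routes from 11 to 14 pass through all of 10, 6, and 2; the waypoint orders that occur are 6 → 2 → 10 (2) — never 10 → 6 → 2.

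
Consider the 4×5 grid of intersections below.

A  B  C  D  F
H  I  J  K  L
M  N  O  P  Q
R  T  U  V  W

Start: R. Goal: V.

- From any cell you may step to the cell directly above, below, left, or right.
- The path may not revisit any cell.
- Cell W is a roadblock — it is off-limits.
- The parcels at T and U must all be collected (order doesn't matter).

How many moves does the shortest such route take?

Any route passes through T and U in some order between R and V. Summing Manhattan distances along each leg and taking the cheapest ordering (R → T → U → V) gives a lower bound of 1 + 1 + 1 = 3 moves.
A route of 3 moves achieves this: R → T → U → V.
Since 3 matches the lower bound, it is optimal.

3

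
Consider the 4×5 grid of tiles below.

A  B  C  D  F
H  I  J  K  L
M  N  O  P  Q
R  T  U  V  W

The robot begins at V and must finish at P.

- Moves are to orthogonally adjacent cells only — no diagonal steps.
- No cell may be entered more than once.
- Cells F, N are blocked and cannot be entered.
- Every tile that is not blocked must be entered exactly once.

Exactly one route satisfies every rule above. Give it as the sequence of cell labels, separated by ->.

V -> W -> Q -> L -> K -> D -> C -> J -> I -> B -> A -> H -> M -> R -> T -> U -> O -> P

Need to visit all 18 open cells exactly once, starting at V and ending at P.
Cell R has only two open neighbours (M and T), so the path must pass straight through it: one of those is the cell it's entered from and the other is where it exits.
Route from V: right 1 to W, up 2 to L, left 1 to K, up 1 to D, left 1 to C, down 1 to J, left 1 to I, up 1 to B, left 1 to A, down 3 to R, right 2 to U, up 1 to O, right 1 to P — 17 moves in all.
Check: all 18 open cells covered.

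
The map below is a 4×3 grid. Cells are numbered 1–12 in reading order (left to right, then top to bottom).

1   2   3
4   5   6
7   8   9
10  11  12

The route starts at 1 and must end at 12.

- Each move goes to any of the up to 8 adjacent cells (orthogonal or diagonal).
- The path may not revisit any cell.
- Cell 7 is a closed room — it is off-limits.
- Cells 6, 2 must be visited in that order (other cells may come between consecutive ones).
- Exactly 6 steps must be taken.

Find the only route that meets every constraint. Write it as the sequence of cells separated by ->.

The waypoints must appear in the order 6, 2, with no cell reused.
Route from 1: down-right 1 to 5, right 1 to 6, up-left 1 to 2, down-left 1 to 4, down-right 2 to 12 — 6 moves in all.
Check: order respected (6 at step 2, 2 at step 3); 6 moves as required.

1 -> 5 -> 6 -> 2 -> 4 -> 8 -> 12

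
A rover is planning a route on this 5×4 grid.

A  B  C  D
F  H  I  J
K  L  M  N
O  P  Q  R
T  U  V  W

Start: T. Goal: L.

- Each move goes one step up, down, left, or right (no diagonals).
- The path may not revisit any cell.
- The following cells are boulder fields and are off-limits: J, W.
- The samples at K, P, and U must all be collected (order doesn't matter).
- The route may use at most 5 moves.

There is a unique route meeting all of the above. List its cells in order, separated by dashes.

T - U - P - O - K - L

The 5-move cap with required stops at K, P, U leaves no slack for detours.
Route from T: right 1 to U, up 1 to P, left 1 to O, up 1 to K, right 1 to L — 5 moves in all.
Check: all required cells visited; 5 ≤ 5 moves.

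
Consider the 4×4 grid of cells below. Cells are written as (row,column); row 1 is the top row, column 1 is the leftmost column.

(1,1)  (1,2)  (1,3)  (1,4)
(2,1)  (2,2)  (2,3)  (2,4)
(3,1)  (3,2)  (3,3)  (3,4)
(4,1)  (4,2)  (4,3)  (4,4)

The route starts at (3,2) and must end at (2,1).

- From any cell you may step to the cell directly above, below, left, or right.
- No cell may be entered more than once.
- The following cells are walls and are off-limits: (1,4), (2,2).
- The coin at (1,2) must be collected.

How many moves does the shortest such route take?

Any route passes through (1,2) somewhere between (3,2) and (2,1). Summing Manhattan distances along the two legs ((3,2) → (1,2) → (2,1)) gives a lower bound of 2 + 2 = 4 moves.
That bound ignores the blocked cells. Measuring each leg by the fewest moves that actually steer around them ((3,2)→(1,2): 4; (1,2)→(2,1): 2) raises the lower bound to 6.
A route of 6 moves exists: (3,2) → (3,3) → (2,3) → (1,3) → (1,2) → (1,1) → (2,1).
Since 6 matches that lower bound, it is optimal.

6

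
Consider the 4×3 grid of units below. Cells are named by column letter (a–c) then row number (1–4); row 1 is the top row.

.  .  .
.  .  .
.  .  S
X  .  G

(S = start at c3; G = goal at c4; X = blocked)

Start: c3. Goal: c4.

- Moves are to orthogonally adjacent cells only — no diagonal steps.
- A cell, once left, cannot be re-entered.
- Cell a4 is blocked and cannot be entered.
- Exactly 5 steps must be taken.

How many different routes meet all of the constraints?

1

Need simple routes of exactly 5 moves from c3 to c4 (Manhattan distance 1, so 2 moves are spent on a detour and 2 undoing it).
Enumerating: c3 c2 b2 b3 b4 c4.
That gives 1 route.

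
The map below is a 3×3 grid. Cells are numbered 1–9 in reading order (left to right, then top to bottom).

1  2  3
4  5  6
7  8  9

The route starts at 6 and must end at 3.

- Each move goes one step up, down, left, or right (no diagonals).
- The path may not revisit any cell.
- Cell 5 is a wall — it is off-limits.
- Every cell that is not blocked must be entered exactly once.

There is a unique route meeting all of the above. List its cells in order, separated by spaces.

6 9 8 7 4 1 2 3

Need to visit all 8 open cells exactly once, starting at 6 and ending at 3.
Route from 6: down 1 to 9, left 2 to 7, up 2 to 1, right 2 to 3 — 7 moves in all.
Check: all 8 open cells covered.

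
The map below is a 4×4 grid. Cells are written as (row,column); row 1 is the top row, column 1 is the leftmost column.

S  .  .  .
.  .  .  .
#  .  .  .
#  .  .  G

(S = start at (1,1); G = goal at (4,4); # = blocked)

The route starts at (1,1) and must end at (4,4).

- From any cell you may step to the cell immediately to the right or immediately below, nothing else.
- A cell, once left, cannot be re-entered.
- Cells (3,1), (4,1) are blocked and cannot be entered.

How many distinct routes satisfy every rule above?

16

A right/down-only route from (1,1) to (4,4) makes exactly 3 down-moves and 3 right-moves in some order.
With no other constraints that would be C(6,3) = 20 routes.
Subtract routes through each blocked cell (inclusion–exclusion for overlaps): − through (3,1): 4 − through (4,1): 1 + through (3,1)&(4,1): 1 → 16.
That gives 16 routes.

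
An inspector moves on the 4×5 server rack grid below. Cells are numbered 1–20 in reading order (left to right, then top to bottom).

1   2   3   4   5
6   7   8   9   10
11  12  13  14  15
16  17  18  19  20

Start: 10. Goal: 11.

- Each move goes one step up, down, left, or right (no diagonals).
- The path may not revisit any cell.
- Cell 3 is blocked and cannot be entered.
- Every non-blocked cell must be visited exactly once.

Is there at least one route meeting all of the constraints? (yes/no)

no

Colour the cells like a checkerboard: each orthogonal step flips colour, so a Hamiltonian route alternates colours. Here there are 9 cells of one colour and 10 of the other, with start on the opposite colour to the goal — the counts and endpoints can't be arranged into an alternating sequence of length 19, so no Hamiltonian route exists.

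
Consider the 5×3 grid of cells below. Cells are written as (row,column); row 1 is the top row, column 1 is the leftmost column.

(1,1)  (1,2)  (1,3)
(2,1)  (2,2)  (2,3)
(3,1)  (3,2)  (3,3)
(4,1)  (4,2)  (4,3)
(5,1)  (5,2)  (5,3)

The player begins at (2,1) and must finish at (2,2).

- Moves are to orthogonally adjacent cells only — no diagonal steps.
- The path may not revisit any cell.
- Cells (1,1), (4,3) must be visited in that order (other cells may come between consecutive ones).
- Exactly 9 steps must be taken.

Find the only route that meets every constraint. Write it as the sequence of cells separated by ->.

The waypoints must appear in the order (1,1), (4,3), with no cell reused.
Route from (2,1): up to (1,1), 2× right (reaching (1,3)), 3× down (reaching (4,3)), left to (4,2), 2× up (reaching (2,2)) — 9 moves in all.
Check: order respected ((1,1) at step 1, (4,3) at step 6); 9 moves as required.

(2,1) -> (1,1) -> (1,2) -> (1,3) -> (2,3) -> (3,3) -> (4,3) -> (4,2) -> (3,2) -> (2,2)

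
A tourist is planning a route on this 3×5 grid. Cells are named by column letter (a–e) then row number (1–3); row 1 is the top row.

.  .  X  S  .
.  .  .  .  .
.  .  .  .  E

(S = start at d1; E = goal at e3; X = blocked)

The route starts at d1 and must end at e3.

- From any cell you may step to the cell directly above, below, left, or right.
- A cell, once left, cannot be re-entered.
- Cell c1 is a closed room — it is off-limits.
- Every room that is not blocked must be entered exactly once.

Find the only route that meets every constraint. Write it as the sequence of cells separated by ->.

Need to visit all 14 open cells exactly once, starting at d1 and ending at e3.
Cell b1 has only two open neighbours (b2 and a1), so the path must pass straight through it: one of those is the cell it's entered from and the other is where it exits.
Route from d1: right 1 to e1, down 1 to e2, left 3 to b2, up 1 to b1, left 1 to a1, down 2 to a3, right 4 to e3 — 13 moves in all.
Check: all 14 open cells covered.

d1 -> e1 -> e2 -> d2 -> c2 -> b2 -> b1 -> a1 -> a2 -> a3 -> b3 -> c3 -> d3 -> e3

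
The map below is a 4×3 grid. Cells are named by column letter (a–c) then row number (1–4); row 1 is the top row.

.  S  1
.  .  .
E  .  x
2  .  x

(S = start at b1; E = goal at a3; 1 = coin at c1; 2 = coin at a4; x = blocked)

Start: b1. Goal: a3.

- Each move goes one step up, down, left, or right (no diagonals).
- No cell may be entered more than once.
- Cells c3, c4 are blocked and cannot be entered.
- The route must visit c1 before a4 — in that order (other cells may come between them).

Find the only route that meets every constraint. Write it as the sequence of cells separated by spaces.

b1 c1 c2 b2 b3 b4 a4 a3

The waypoints must appear in the order c1, a4, with no cell reused.
Route from b1: right 1 to c1, down 1 to c2, left 1 to b2, down 2 to b4, left 1 to a4, up 1 to a3 — 7 moves in all.
Check: order respected (1 at step 1, 2 at step 6).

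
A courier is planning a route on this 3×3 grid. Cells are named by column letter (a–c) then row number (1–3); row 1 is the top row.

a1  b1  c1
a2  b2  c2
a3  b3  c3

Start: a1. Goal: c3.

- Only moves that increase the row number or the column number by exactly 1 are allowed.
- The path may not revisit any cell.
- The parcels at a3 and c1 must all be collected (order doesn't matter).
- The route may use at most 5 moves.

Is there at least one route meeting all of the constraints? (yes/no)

no

a3 is below but to the left of c1: going c1 → a3 would need a leftward move and a3 → c1 an upward move, so no right/down-only route can visit both required cells.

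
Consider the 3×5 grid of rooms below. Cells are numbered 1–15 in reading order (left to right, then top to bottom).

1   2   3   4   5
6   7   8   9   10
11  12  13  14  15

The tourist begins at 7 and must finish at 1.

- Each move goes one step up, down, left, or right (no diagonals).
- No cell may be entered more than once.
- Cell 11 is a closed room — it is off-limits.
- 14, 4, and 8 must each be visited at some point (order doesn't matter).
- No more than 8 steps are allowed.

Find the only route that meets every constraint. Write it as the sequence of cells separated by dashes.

7 - 8 - 13 - 14 - 9 - 4 - 3 - 2 - 1

The 8-move cap with required stops at 14, 4, 8 leaves no slack for detours.
Route from 7: right to 8, down to 13, right to 14, 2× up (reaching 4), 3× left (reaching 1) — 8 moves in all.
Check: all required cells visited; 8 ≤ 8 moves.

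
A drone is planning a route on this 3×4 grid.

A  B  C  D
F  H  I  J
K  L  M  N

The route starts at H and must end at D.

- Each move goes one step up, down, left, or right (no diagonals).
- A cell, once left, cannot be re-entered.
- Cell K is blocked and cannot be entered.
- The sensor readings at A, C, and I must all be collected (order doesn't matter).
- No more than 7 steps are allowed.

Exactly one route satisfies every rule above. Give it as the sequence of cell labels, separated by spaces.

The budget equals the shortest possible length, so every move has to be on a shortest route through the required cells.
Route from H: left to F, up to A, 2× right (reaching C), down to I, right to J, up to D — 7 moves in all.
Check: all required cells visited; 7 ≤ 7 moves.

H F A B C I J D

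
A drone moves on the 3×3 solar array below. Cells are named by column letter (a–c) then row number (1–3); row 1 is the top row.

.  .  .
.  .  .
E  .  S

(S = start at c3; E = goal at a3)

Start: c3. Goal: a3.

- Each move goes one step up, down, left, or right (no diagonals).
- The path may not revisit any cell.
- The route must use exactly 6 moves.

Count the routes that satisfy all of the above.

5

Need simple routes of exactly 6 moves from c3 to a3 (Manhattan distance 2, so 2 moves are spent on a detour and 2 undoing it).
Enumerating: c3 c2 c1 b1 b2 b3 a3 | c3 c2 c1 b1 b2 a2 a3 | c3 c2 c1 b1 a1 a2 a3 | c3 c2 b2 b1 a1 a2 a3 | c3 b3 b2 b1 a1 a2 a3.
That gives 5 routes.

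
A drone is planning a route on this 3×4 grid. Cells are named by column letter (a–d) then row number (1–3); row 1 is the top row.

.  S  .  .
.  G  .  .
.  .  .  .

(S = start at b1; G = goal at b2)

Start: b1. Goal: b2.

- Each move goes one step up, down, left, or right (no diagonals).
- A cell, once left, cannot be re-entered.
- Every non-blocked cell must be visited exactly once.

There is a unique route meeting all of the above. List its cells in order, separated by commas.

Need to visit all 12 open cells exactly once, starting at b1 and ending at b2.
Cell a1 has only two open neighbours (a2 and b1), so the path must pass straight through it: one of those is the cell it's entered from and the other is where it exits.
Route from b1: left to a1, 2× down (reaching a3), 3× right (reaching d3), 2× up (reaching d1), left to c1, down to c2, left to b2 — 11 moves in all.
Check: all 12 open cells covered.

b1, a1, a2, a3, b3, c3, d3, d2, d1, c1, c2, b2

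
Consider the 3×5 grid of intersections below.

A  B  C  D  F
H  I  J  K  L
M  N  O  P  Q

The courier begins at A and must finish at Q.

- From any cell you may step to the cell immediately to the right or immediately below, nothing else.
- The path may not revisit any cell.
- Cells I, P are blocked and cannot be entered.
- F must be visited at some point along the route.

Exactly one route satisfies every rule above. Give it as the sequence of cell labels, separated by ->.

A -> B -> C -> D -> F -> L -> Q

Moves only go right or down, so the column and row indices never decrease.
Route from A: 4× right (reaching F), 2× down (reaching Q) — 6 moves in all.
Check: all required cells visited.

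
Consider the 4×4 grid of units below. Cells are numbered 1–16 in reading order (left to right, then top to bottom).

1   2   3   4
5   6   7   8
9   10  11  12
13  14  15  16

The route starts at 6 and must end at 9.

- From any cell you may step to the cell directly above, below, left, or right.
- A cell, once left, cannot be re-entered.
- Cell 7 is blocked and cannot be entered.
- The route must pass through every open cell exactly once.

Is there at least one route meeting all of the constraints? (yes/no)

yes

One route that works: 6 → 5 → 1 → 2 → 3 → 4 → 8 → 12 → 16 → 15 → 11 → 10 → 14 → 13 → 9.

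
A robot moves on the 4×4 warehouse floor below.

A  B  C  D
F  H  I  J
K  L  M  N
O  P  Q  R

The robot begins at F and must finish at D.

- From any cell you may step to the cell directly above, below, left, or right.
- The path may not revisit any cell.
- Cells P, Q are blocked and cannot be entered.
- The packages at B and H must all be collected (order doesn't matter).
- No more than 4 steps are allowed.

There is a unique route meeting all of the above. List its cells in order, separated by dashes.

The 4-move cap with required stops at B, H leaves no slack for detours.
Route from F: right to H, up to B, 2× right (reaching D) — 4 moves in all.
Check: all required cells visited; 4 ≤ 4 moves.

F - H - B - C - D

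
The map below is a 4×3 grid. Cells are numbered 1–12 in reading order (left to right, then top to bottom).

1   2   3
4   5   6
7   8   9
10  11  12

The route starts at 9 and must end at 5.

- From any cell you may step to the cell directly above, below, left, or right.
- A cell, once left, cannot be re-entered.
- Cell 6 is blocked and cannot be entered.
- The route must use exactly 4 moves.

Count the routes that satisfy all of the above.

2

Need simple routes of exactly 4 moves from 9 to 5 (Manhattan distance 2, so 1 moves are spent on a detour and 1 undoing it).
Enumerating: 9 12 11 8 5 | 9 8 7 4 5.
That gives 2 routes.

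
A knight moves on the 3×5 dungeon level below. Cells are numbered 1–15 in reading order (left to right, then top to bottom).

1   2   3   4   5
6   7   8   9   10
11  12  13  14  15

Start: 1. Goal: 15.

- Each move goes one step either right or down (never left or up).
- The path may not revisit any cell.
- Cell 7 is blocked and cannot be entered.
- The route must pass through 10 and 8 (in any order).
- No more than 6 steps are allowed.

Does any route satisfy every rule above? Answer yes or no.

One route that works: 1 → 2 → 3 → 8 → 9 → 10 → 15.

yes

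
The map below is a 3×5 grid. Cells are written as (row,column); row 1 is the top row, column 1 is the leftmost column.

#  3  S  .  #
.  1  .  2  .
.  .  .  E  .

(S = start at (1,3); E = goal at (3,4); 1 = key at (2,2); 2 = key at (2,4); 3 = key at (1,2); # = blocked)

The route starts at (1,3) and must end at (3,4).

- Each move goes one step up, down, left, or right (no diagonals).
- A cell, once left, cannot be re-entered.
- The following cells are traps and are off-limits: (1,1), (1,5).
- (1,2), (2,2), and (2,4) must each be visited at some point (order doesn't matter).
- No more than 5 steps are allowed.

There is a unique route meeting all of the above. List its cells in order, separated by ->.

The 5-move cap with required stops at (1,2), (2,2), (2,4) leaves no slack for detours.
Route from (1,3): left to (1,2), down to (2,2), 2× right (reaching (2,4)), down to (3,4) — 5 moves in all.
Check: all required cells visited; 5 ≤ 5 moves.

(1,3) -> (1,2) -> (2,2) -> (2,3) -> (2,4) -> (3,4)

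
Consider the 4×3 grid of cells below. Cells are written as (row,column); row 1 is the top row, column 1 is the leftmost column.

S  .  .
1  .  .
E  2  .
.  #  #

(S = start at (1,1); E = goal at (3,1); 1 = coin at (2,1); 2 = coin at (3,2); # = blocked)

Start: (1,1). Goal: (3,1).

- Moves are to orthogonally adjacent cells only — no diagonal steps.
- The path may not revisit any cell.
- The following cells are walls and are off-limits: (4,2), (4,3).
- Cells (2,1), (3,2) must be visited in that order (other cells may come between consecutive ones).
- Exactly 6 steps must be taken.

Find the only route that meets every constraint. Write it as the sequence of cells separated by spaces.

The waypoints must appear in the order (2,1), (3,2), with no cell reused.
Route from (1,1): down 1 to (2,1), right 2 to (2,3), down 1 to (3,3), left 2 to (3,1) — 6 moves in all.
Check: order respected (1 at step 1, 2 at step 5); 6 moves as required.

(1,1) (2,1) (2,2) (2,3) (3,3) (3,2) (3,1)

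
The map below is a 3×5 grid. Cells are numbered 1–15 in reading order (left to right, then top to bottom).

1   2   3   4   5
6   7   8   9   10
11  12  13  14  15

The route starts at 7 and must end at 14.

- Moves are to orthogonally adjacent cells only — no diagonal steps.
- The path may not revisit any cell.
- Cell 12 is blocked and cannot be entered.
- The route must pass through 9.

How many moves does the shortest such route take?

3

Any route passes through 9 somewhere between 7 and 14. Summing Manhattan distances along the two legs (7 → 9 → 14) gives a lower bound of 2 + 1 = 3 moves.
A route of 3 moves achieves this: 7 → 8 → 9 → 14.
Since 3 matches the lower bound, it is optimal.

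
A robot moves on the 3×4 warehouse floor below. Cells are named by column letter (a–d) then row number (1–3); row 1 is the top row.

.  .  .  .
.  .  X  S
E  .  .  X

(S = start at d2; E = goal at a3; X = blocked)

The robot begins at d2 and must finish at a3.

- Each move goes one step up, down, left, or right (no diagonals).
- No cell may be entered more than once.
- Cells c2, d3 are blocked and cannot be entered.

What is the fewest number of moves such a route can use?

6

The Manhattan distance from d2 to a3 is |2−3| + |4−1| = 4, so at least 4 moves are needed.
That bound ignores the blocked cells. Measuring each leg by the fewest moves that actually steer around them (d2→a3: 6) raises the lower bound to 6.
A route of 6 moves exists: d2 → d1 → c1 → b1 → b2 → b3 → a3.
Since 6 matches that lower bound, it is optimal.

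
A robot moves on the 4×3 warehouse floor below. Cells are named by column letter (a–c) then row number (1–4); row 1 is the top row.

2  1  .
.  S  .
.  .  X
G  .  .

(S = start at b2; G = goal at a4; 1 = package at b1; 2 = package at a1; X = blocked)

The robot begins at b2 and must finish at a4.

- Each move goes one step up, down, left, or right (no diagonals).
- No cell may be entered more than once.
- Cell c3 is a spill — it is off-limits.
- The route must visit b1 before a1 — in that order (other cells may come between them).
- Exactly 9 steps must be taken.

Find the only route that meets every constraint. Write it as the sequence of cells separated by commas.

The waypoints must appear in the order b1, a1, with no cell reused.
Route from b2: right 1 to c2, up 1 to c1, left 2 to a1, down 2 to a3, right 1 to b3, down 1 to b4, left 1 to a4 — 9 moves in all.
Check: order respected (1 at step 3, 2 at step 4); 9 moves as required.

b2, c2, c1, b1, a1, a2, a3, b3, b4, a4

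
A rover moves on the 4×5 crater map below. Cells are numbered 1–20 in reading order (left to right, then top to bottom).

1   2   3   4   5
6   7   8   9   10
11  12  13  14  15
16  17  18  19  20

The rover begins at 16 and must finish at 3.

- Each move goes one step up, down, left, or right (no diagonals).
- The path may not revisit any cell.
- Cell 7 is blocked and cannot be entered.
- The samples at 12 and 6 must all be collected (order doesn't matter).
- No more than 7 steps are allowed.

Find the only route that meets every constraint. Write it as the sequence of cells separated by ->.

16 -> 17 -> 12 -> 11 -> 6 -> 1 -> 2 -> 3

Any route must reach 12 and 6 and still end at 3 within 7 moves, so the order of the required stops is forced.
Route from 16: right to 17, up to 12, left to 11, 2× up (reaching 1), 2× right (reaching 3) — 7 moves in all.
Check: all required cells visited; 7 ≤ 7 moves.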